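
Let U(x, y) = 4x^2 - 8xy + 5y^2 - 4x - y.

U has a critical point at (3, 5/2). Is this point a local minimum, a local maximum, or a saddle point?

local minimum

The Hessian of U is constant: H = [[8, -8], [-8, 10]].
det(H) = 8·10 − (-8)² = 16.
det(H) > 0 and tr(H) = 18 > 0, so H is positive definite and the point is a local minimum.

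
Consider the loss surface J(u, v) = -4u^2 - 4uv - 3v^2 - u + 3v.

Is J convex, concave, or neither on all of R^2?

J is quadratic, so its Hessian is the constant matrix H = [[-8, -4], [-4, -6]].
det(H) = 32, tr(H) = -14.
det(H) > 0 and tr(H) < 0, so H is negative definite everywhere: concave.

concave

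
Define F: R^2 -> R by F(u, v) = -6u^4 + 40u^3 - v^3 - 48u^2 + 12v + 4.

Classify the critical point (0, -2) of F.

saddle point

The mixed partial ∂²F/∂u∂v is 0, so the Hessian at any point is diag(F_uu, F_vv) = diag(24(-3u^2 + 10u - 4), -6v).
At (0, -2): H = diag(-96, 12).
The eigenvalues have opposite signs, so H is indefinite: a saddle point.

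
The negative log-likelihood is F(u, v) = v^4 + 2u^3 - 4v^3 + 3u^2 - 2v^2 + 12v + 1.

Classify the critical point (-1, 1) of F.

local maximum

The mixed partial ∂²F/∂u∂v is 0, so the Hessian at any point is diag(F_uu, F_vv) = diag(6(2u + 1), 4(3v^2 - 6v - 1)).
At (-1, 1): H = diag(-6, -16).
Both eigenvalues are negative, so H is negative definite: a local maximum.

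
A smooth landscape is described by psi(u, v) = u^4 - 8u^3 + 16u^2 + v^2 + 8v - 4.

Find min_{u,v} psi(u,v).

-20

psi(u,v) separates as P(u) + Q(v) − 4, so its minimum is min P + min Q − 4.
P'(u) = 4u(u - 4)(u - 2) vanishes at u ∈ {0, 2, 4}; Q'(v) = 2v + 8 vanishes at v ∈ {-4}.
Local minima of P (where P''>0): P(0)=0, P(4)=0. Local minima of Q: Q(-4)=-16.
So the global minimum of psi is P(0) + Q(-4) − 4 = 0 − 16 − 4 = -20, attained at (0, -4).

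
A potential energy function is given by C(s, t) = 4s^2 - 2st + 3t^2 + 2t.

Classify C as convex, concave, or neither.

convex

C is quadratic, so its Hessian is the constant matrix H = [[8, -2], [-2, 6]].
det(H) = 44, tr(H) = 14.
det(H) > 0 and tr(H) > 0, so H is positive definite everywhere: convex.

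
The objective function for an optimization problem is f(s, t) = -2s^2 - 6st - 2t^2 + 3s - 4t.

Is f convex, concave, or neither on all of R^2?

f is quadratic, so its Hessian is the constant matrix H = [[-4, -6], [-6, -4]].
det(H) = -20, tr(H) = -8.
det(H) < 0, so H is indefinite: neither convex nor concave.

neither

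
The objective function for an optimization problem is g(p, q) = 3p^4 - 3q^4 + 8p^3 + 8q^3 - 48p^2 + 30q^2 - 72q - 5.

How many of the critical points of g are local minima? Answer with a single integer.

g separates as a function of p plus a function of q, so ∇g=0 decouples.
∂g/∂p = 12p(p - 2)(p + 4) = 0 at p ∈ {-4, 0, 2}; ∂g/∂q = -12(q - 3)(q - 1)(q + 2) = 0 at q ∈ {-2, 1, 3}.
The Hessian is diagonal: diag(g_pp, g_qq). Second derivatives: g_pp(-4)=288, g_pp(0)=-96, g_pp(2)=144; g_qq(-2)=-180, g_qq(1)=72, g_qq(3)=-120.
Local minima occur where both diagonal entries positive: (-4, 1), (2, 1). Count: 2.

2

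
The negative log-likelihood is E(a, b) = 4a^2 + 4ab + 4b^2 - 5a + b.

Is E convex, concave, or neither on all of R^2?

E is quadratic, so its Hessian is the constant matrix H = [[8, 4], [4, 8]].
det(H) = 48, tr(H) = 16.
det(H) > 0 and tr(H) > 0, so H is positive definite everywhere: convex.

convex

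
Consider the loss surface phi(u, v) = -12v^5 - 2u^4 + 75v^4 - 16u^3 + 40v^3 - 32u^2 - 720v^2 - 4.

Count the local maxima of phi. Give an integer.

phi separates as a function of u plus a function of v, so ∇phi=0 decouples.
∂phi/∂u = -8u(u + 2)(u + 4) = 0 at u ∈ {-4, -2, 0}; ∂phi/∂v = -60v(v - 4)(v - 3)(v + 2) = 0 at v ∈ {-2, 0, 3, 4}.
The Hessian is diagonal: diag(phi_uu, phi_vv). Second derivatives: phi_uu(-4)=-64, phi_uu(-2)=32, phi_uu(0)=-64; phi_vv(-2)=3600, phi_vv(0)=-1440, phi_vv(3)=900, phi_vv(4)=-1440.
Local maxima occur where both diagonal entries negative: (-4, 0), (-4, 4), (0, 0), (0, 4). Count: 4.

4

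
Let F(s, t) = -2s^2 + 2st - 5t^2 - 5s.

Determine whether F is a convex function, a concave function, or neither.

concave

F is quadratic, so its Hessian is the constant matrix H = [[-4, 2], [2, -10]].
det(H) = 36, tr(H) = -14.
det(H) > 0 and tr(H) < 0, so H is negative definite everywhere: concave.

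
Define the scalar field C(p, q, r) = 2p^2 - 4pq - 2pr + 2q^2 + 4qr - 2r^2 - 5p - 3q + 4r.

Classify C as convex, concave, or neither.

C is quadratic, so its Hessian is the constant matrix H = [[4, -4, -2], [-4, 4, 4], [-2, 4, -4]].
Leading principal minors: 4, 0, -16.
Neither pattern holds ⇒ H is indefinite ⇒ neither convex nor concave.

neither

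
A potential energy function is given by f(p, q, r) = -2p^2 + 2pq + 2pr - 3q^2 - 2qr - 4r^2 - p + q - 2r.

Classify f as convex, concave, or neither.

f is quadratic, so its Hessian is the constant matrix H = [[-4, 2, 2], [2, -6, -2], [2, -2, -8]].
Leading principal minors: -4, 20, -136.
Signs alternate −, +, − ⇒ H ≺ 0 ⇒ concave.

concave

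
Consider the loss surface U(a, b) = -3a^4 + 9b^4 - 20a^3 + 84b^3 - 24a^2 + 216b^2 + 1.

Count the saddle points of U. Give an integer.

5

U separates as a function of a plus a function of b, so ∇U=0 decouples.
∂U/∂a = -12a(a + 1)(a + 4) = 0 at a ∈ {-4, -1, 0}; ∂U/∂b = 36b(b + 3)(b + 4) = 0 at b ∈ {-4, -3, 0}.
The Hessian is diagonal: diag(U_aa, U_bb). Second derivatives: U_aa(-4)=-144, U_aa(-1)=36, U_aa(0)=-48; U_bb(-4)=144, U_bb(-3)=-108, U_bb(0)=432.
Saddle points occur where the two diagonal entries have opposite signs: (-4, -4), (-4, 0), (-1, -3), (0, -4), (0, 0). Count: 5.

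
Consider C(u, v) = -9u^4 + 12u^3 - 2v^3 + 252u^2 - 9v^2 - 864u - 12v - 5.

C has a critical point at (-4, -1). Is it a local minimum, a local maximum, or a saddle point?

The mixed partial ∂²C/∂u∂v is 0, so the Hessian at any point is diag(C_uu, C_vv) = diag(36(-3u^2 + 2u + 14), -6(2v + 3)).
At (-4, -1): H = diag(-1512, -6).
Both eigenvalues are negative, so H is negative definite: a local maximum.

local maximum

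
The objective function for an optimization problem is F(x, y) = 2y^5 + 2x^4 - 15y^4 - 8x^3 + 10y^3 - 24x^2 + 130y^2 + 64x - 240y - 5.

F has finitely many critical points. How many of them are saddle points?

6

F separates as a function of x plus a function of y, so ∇F=0 decouples.
∂F/∂x = 8(x - 4)(x - 1)(x + 2) = 0 at x ∈ {-2, 1, 4}; ∂F/∂y = 10(y - 4)(y - 3)(y - 1)(y + 2) = 0 at y ∈ {-2, 1, 3, 4}.
The Hessian is diagonal: diag(F_xx, F_yy). Second derivatives: F_xx(-2)=144, F_xx(1)=-72, F_xx(4)=144; F_yy(-2)=-900, F_yy(1)=180, F_yy(3)=-100, F_yy(4)=180.
Saddle points occur where the two diagonal entries have opposite signs: (-2, -2), (-2, 3), (1, 1), (1, 4), (4, -2), (4, 3). Count: 6.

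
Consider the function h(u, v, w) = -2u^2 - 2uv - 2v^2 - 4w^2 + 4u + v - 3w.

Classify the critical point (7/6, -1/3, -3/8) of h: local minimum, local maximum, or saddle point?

local maximum

The Hessian is constant: H = [[-4, -2, 0], [-2, -4, 0], [0, 0, -8]].
Leading principal minors: Δ₁ = -4, Δ₂ = 12, Δ₃ = -96.
The minors alternate sign starting negative (−, +, −), so H is negative definite: a local maximum.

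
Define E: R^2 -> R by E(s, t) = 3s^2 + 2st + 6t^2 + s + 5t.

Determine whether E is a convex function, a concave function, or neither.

E is quadratic, so its Hessian is the constant matrix H = [[6, 2], [2, 12]].
det(H) = 68, tr(H) = 18.
det(H) > 0 and tr(H) > 0, so H is positive definite everywhere: convex.

convex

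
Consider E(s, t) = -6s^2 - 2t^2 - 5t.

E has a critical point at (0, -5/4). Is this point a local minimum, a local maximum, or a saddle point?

The Hessian of E is constant: H = [[-12, 0], [0, -4]].
det(H) = (-12)·(-4) − 0² = 48.
det(H) > 0 and tr(H) = -16 < 0, so H is negative definite and the point is a local maximum.

local maximum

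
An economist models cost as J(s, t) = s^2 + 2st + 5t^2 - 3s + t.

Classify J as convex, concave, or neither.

convex

J is quadratic, so its Hessian is the constant matrix H = [[2, 2], [2, 10]].
det(H) = 16, tr(H) = 12.
det(H) > 0 and tr(H) > 0, so H is positive definite everywhere: convex.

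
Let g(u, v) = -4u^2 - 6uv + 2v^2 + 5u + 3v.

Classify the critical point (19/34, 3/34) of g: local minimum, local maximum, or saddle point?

saddle point

The Hessian of g is constant: H = [[-8, -6], [-6, 4]].
det(H) = (-8)·4 − (-6)² = -68.
Since det(H) < 0, H is indefinite and the critical point is a saddle point.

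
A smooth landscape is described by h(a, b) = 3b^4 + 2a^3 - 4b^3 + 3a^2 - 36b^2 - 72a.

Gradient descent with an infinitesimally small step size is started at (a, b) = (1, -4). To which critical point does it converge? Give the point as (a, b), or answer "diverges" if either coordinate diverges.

(3, -2)

h is separable, so gradient descent decouples: a follows -∂h/∂a, b follows -∂h/∂b.
∂h/∂a = 6(a - 3)(a + 4); at a=1 this is -60, so a increases.
∂h/∂b = 12b(b - 3)(b + 2); at b=-4 this is -672, so b increases.
a converges to its nearest critical value 3 (a local min of the a-part); b converges to -2. The iterate converges to (3, -2).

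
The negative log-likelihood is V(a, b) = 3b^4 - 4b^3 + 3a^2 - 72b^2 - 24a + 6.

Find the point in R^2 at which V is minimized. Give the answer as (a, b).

V(a,b) separates as P(a) + Q(b) + 6, so its minimum is min P + min Q + 6.
P'(a) = 6a - 24 vanishes at a ∈ {4}; Q'(b) = 12b(b - 4)(b + 3) vanishes at b ∈ {-3, 0, 4}.
Local minima of P (where P''>0): P(4)=-48. Local minima of Q: Q(-3)=-297, Q(4)=-640.
So the global minimum of V is P(4) + Q(4) + 6 = -48 − 640 + 6 = -682, attained at (4, 4).

(4, 4)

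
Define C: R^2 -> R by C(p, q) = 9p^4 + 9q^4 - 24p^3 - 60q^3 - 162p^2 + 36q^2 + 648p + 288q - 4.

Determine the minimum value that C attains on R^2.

-2212

C(p,q) separates as A(p) + B(q) − 4, so its minimum is min A + min B − 4.
A'(p) = 36(p - 3)(p - 2)(p + 3) vanishes at p ∈ {-3, 2, 3}; B'(q) = 36(q - 4)(q - 2)(q + 1) vanishes at q ∈ {-1, 2, 4}.
Local minima of A (where A''>0): A(-3)=-2025, A(3)=567. Local minima of B: B(-1)=-183, B(4)=192.
So the global minimum of C is A(-3) + B(-1) − 4 = -2025 − 183 − 4 = -2212, attained at (-3, -1).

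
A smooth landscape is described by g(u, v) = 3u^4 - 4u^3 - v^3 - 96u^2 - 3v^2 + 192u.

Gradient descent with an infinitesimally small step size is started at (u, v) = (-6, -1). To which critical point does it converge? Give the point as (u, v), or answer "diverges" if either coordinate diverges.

g is separable, so gradient descent decouples: u follows -∂g/∂u, v follows -∂g/∂v.
∂g/∂u = 12(u - 4)(u - 1)(u + 4); at u=-6 this is -1680, so u increases.
∂g/∂v = -3v(v + 2); at v=-1 this is 3, so v decreases.
u converges to its nearest critical value -4 (a local min of the u-part); v converges to -2. The iterate converges to (-4, -2).

(-4, -2)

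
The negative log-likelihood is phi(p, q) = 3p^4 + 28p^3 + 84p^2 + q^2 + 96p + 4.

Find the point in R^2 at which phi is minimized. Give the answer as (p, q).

phi(p,q) separates as A(p) + B(q) + 4, so its minimum is min A + min B + 4.
A'(p) = 12(p + 1)(p + 2)(p + 4) vanishes at p ∈ {-4, -2, -1}; B'(q) = 2q vanishes at q ∈ {0}.
Local minima of A (where A''>0): A(-4)=-64, A(-1)=-37. Local minima of B: B(0)=0.
So the global minimum of phi is A(-4) + B(0) + 4 = -64 + 0 + 4 = -60, attained at (-4, 0).

(-4, 0)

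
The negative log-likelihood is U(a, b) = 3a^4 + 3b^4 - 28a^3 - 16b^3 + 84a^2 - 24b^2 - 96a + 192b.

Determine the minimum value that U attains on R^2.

-368

U(a,b) separates as P(a) + Q(b), so its minimum is min P + min Q.
P'(a) = 12(a - 4)(a - 2)(a - 1) vanishes at a ∈ {1, 2, 4}; Q'(b) = 12(b - 4)(b - 2)(b + 2) vanishes at b ∈ {-2, 2, 4}.
Local minima of P (where P''>0): P(1)=-37, P(4)=-64. Local minima of Q: Q(-2)=-304, Q(4)=128.
So the global minimum of U is P(4) + Q(-2) = -64 − 304 = -368, attained at (4, -2).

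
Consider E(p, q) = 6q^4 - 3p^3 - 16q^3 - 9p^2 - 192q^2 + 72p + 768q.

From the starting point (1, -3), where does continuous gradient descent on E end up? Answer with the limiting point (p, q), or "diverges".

E is separable, so gradient descent decouples: p follows -∂E/∂p, q follows -∂E/∂q.
∂E/∂p = -9(p - 2)(p + 4); at p=1 this is 45, so p decreases.
∂E/∂q = 24(q - 4)(q - 2)(q + 4); at q=-3 this is 840, so q decreases.
p converges to its nearest critical value -4 (a local min of the p-part); q converges to -4. The iterate converges to (-4, -4).

(-4, -4)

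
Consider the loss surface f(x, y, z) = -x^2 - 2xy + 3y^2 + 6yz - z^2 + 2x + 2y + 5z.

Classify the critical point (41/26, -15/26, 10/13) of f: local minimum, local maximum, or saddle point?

The Hessian is constant: H = [[-2, -2, 0], [-2, 6, 6], [0, 6, -2]].
Leading principal minors: Δ₁ = -2, Δ₂ = -16, Δ₃ = 104.
The minors fit neither the all-positive nor the alternating-sign pattern, so H is indefinite: a saddle point.

saddle point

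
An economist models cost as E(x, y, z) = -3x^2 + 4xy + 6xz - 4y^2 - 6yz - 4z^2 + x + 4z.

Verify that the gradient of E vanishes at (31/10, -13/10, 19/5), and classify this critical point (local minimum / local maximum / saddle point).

∇E = (-6x + 4y + 6z + 1, 4x - 8y - 6z, 6x - 6y - 8z + 4); substituting (31/10, -13/10, 19/5) gives ∇E = (0, 0, 0), so (31/10, -13/10, 19/5) is indeed a critical point.
The Hessian is constant: H = [[-6, 4, 6], [4, -8, -6], [6, -6, -8]].
Leading principal minors: Δ₁ = -6, Δ₂ = 32, Δ₃ = -40.
The minors alternate sign starting negative (−, +, −), so H is negative definite: a local maximum.

local maximum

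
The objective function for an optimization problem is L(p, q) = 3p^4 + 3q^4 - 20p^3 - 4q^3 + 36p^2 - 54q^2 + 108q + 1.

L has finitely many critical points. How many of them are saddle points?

4

L separates as a function of p plus a function of q, so ∇L=0 decouples.
∂L/∂p = 12p(p - 3)(p - 2) = 0 at p ∈ {0, 2, 3}; ∂L/∂q = 12(q - 3)(q - 1)(q + 3) = 0 at q ∈ {-3, 1, 3}.
The Hessian is diagonal: diag(L_pp, L_qq). Second derivatives: L_pp(0)=72, L_pp(2)=-24, L_pp(3)=36; L_qq(-3)=288, L_qq(1)=-96, L_qq(3)=144.
Saddle points occur where the two diagonal entries have opposite signs: (0, 1), (2, -3), (2, 3), (3, 1). Count: 4.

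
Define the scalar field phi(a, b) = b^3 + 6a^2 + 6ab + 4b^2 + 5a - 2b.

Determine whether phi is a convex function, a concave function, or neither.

The term b^3 is cubic, so the Hessian is not constant.
∂²phi/∂b² = 6b + 8, which takes both signs as b varies (negative for sufficiently negative b). A diagonal entry of the Hessian changing sign means the Hessian is neither positive- nor negative-semidefinite on all of R^2.

neither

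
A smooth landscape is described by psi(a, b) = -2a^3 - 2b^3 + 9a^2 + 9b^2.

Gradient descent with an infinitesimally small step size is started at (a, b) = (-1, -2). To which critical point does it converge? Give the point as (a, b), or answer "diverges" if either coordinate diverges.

psi is separable, so gradient descent decouples: a follows -∂psi/∂a, b follows -∂psi/∂b.
∂psi/∂a = -6a(a - 3); at a=-1 this is -24, so a increases.
∂psi/∂b = -6b(b - 3); at b=-2 this is -60, so b increases.
a converges to its nearest critical value 0 (a local min of the a-part); b converges to 0. The iterate converges to (0, 0).

(0, 0)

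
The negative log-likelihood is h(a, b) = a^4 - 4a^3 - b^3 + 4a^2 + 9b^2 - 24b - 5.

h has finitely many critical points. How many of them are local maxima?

h separates as a function of a plus a function of b, so ∇h=0 decouples.
∂h/∂a = 4a(a - 2)(a - 1) = 0 at a ∈ {0, 1, 2}; ∂h/∂b = -3(b - 4)(b - 2) = 0 at b ∈ {2, 4}.
The Hessian is diagonal: diag(h_aa, h_bb). Second derivatives: h_aa(0)=8, h_aa(1)=-4, h_aa(2)=8; h_bb(2)=6, h_bb(4)=-6.
Local maxima occur where both diagonal entries negative: (1, 4). Count: 1.

1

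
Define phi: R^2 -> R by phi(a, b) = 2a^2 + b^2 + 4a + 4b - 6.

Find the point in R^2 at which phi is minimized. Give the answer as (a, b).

phi(a,b) separates as P(a) + Q(b) − 6, so its minimum is min P + min Q − 6.
P'(a) = 4a + 4 vanishes at a ∈ {-1}; Q'(b) = 2b + 4 vanishes at b ∈ {-2}.
Local minima of P (where P''>0): P(-1)=-2. Local minima of Q: Q(-2)=-4.
So the global minimum of phi is P(-1) + Q(-2) − 6 = -2 − 4 − 6 = -12, attained at (-1, -2).

(-1, -2)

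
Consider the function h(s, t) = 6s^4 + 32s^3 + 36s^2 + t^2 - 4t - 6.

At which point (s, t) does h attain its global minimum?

(-3, 2)

h(s,t) separates as P(s) + Q(t) − 6, so its minimum is min P + min Q − 6.
P'(s) = 24s(s + 1)(s + 3) vanishes at s ∈ {-3, -1, 0}; Q'(t) = 2(t - 2) vanishes at t ∈ {2}.
Local minima of P (where P''>0): P(-3)=-54, P(0)=0. Local minima of Q: Q(2)=-4.
So the global minimum of h is P(-3) + Q(2) − 6 = -54 − 4 − 6 = -64, attained at (-3, 2).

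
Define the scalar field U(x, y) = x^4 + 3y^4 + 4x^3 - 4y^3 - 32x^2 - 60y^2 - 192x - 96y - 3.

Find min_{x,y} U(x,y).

U(x,y) separates as P(x) + Q(y) − 3, so its minimum is min P + min Q − 3.
P'(x) = 4(x - 4)(x + 3)(x + 4) vanishes at x ∈ {-4, -3, 4}; Q'(y) = 12(y - 4)(y + 1)(y + 2) vanishes at y ∈ {-2, -1, 4}.
Local minima of P (where P''>0): P(-4)=256, P(4)=-768. Local minima of Q: Q(-2)=32, Q(4)=-832.
So the global minimum of U is P(4) + Q(4) − 3 = -768 − 832 − 3 = -1603, attained at (4, 4).

-1603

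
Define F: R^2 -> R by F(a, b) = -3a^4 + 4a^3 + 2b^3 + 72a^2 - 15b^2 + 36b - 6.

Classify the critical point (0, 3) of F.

The mixed partial ∂²F/∂a∂b is 0, so the Hessian at any point is diag(F_aa, F_bb) = diag(12(-3a^2 + 2a + 12), 6(2b - 5)).
At (0, 3): H = diag(144, 6).
Both eigenvalues are positive, so H is positive definite: a local minimum.

local minimum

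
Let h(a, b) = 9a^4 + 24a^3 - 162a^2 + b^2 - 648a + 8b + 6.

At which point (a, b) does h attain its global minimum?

h(a,b) separates as P(a) + Q(b) + 6, so its minimum is min P + min Q + 6.
P'(a) = 36(a - 3)(a + 2)(a + 3) vanishes at a ∈ {-3, -2, 3}; Q'(b) = 2b + 8 vanishes at b ∈ {-4}.
Local minima of P (where P''>0): P(-3)=567, P(3)=-2025. Local minima of Q: Q(-4)=-16.
So the global minimum of h is P(3) + Q(-4) + 6 = -2025 − 16 + 6 = -2035, attained at (3, -4).

(3, -4)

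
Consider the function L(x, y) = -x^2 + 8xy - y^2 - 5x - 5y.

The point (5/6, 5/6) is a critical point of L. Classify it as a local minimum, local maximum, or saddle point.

The Hessian of L is constant: H = [[-2, 8], [8, -2]].
det(H) = (-2)·(-2) − 8² = -60.
Since det(H) < 0, H is indefinite and the critical point is a saddle point.

saddle point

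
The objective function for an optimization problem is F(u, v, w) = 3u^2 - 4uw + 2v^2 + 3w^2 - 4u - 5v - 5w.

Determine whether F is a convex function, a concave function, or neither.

F is quadratic, so its Hessian is the constant matrix H = [[6, 0, -4], [0, 4, 0], [-4, 0, 6]].
Leading principal minors: 6, 24, 80.
All positive ⇒ H ≻ 0 ⇒ convex.

convex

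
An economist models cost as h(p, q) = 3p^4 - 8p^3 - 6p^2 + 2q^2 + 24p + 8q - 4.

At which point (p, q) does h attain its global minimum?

h(p,q) separates as A(p) + B(q) − 4, so its minimum is min A + min B − 4.
A'(p) = 12(p - 2)(p - 1)(p + 1) vanishes at p ∈ {-1, 1, 2}; B'(q) = 4q + 8 vanishes at q ∈ {-2}.
Local minima of A (where A''>0): A(-1)=-19, A(2)=8. Local minima of B: B(-2)=-8.
So the global minimum of h is A(-1) + B(-2) − 4 = -19 − 8 − 4 = -31, attained at (-1, -2).

(-1, -2)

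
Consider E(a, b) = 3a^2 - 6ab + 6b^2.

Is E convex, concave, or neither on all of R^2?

E is quadratic, so its Hessian is the constant matrix H = [[6, -6], [-6, 12]].
det(H) = 36, tr(H) = 18.
det(H) > 0 and tr(H) > 0, so H is positive definite everywhere: convex.

convex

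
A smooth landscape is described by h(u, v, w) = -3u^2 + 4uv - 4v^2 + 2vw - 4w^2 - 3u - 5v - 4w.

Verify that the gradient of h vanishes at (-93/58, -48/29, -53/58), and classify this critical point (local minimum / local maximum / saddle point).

local maximum

∇h = (-6u + 4v - 3, 4u - 8v + 2w - 5, 2v - 8w - 4); substituting (-93/58, -48/29, -53/58) gives ∇h = (0, 0, 0), so (-93/58, -48/29, -53/58) is indeed a critical point.
The Hessian is constant: H = [[-6, 4, 0], [4, -8, 2], [0, 2, -8]].
Leading principal minors: Δ₁ = -6, Δ₂ = 32, Δ₃ = -232.
The minors alternate sign starting negative (−, +, −), so H is negative definite: a local maximum.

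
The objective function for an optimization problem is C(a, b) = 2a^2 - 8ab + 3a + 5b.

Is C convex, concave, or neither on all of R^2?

neither

C is quadratic, so its Hessian is the constant matrix H = [[4, -8], [-8, 0]].
det(H) = -64, tr(H) = 4.
det(H) < 0, so H is indefinite: neither convex nor concave.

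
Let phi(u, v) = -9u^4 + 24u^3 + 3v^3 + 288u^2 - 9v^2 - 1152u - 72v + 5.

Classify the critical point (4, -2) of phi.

The mixed partial ∂²phi/∂u∂v is 0, so the Hessian at any point is diag(phi_uu, phi_vv) = diag(36(-3u^2 + 4u + 16), 18(v - 1)).
At (4, -2): H = diag(-576, -54).
Both eigenvalues are negative, so H is negative definite: a local maximum.

local maximum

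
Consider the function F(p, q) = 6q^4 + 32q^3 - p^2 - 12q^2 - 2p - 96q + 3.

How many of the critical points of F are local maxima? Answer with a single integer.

F separates as a function of p plus a function of q, so ∇F=0 decouples.
∂F/∂p = -2(p + 1) = 0 at p ∈ {-1}; ∂F/∂q = 24(q - 1)(q + 1)(q + 4) = 0 at q ∈ {-4, -1, 1}.
The Hessian is diagonal: diag(F_pp, F_qq). Second derivatives: F_pp(-1)=-2; F_qq(-4)=360, F_qq(-1)=-144, F_qq(1)=240.
Local maxima occur where both diagonal entries negative: (-1, -1). Count: 1.

1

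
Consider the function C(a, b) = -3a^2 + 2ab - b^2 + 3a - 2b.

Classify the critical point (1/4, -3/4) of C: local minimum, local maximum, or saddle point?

The Hessian of C is constant: H = [[-6, 2], [2, -2]].
det(H) = (-6)·(-2) − 2² = 8.
det(H) > 0 and tr(H) = -8 < 0, so H is negative definite and the point is a local maximum.

local maximum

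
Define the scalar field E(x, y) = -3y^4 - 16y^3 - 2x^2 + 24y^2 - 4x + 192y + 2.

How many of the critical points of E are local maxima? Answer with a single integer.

E separates as a function of x plus a function of y, so ∇E=0 decouples.
∂E/∂x = -4(x + 1) = 0 at x ∈ {-1}; ∂E/∂y = -12(y - 2)(y + 2)(y + 4) = 0 at y ∈ {-4, -2, 2}.
The Hessian is diagonal: diag(E_xx, E_yy). Second derivatives: E_xx(-1)=-4; E_yy(-4)=-144, E_yy(-2)=96, E_yy(2)=-288.
Local maxima occur where both diagonal entries negative: (-1, -4), (-1, 2). Count: 2.

2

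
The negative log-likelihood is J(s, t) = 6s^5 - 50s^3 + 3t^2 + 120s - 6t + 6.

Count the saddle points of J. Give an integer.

2

J separates as a function of s plus a function of t, so ∇J=0 decouples.
∂J/∂s = 30(s - 2)(s - 1)(s + 1)(s + 2) = 0 at s ∈ {-2, -1, 1, 2}; ∂J/∂t = 6(t - 1) = 0 at t ∈ {1}.
The Hessian is diagonal: diag(J_ss, J_tt). Second derivatives: J_ss(-2)=-360, J_ss(-1)=180, J_ss(1)=-180, J_ss(2)=360; J_tt(1)=6.
Saddle points occur where the two diagonal entries have opposite signs: (-2, 1), (1, 1). Count: 2.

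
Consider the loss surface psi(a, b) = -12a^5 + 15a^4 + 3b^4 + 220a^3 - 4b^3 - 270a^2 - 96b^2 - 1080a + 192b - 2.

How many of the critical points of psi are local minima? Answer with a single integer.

psi separates as a function of a plus a function of b, so ∇psi=0 decouples.
∂psi/∂a = -60(a - 3)(a - 2)(a + 1)(a + 3) = 0 at a ∈ {-3, -1, 2, 3}; ∂psi/∂b = 12(b - 4)(b - 1)(b + 4) = 0 at b ∈ {-4, 1, 4}.
The Hessian is diagonal: diag(psi_aa, psi_bb). Second derivatives: psi_aa(-3)=3600, psi_aa(-1)=-1440, psi_aa(2)=900, psi_aa(3)=-1440; psi_bb(-4)=480, psi_bb(1)=-180, psi_bb(4)=288.
Local minima occur where both diagonal entries positive: (-3, -4), (-3, 4), (2, -4), (2, 4). Count: 4.

4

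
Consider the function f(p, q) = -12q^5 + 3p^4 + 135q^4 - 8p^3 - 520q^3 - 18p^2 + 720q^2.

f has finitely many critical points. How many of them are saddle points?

f separates as a function of p plus a function of q, so ∇f=0 decouples.
∂f/∂p = 12p(p - 3)(p + 1) = 0 at p ∈ {-1, 0, 3}; ∂f/∂q = -60q(q - 4)(q - 3)(q - 2) = 0 at q ∈ {0, 2, 3, 4}.
The Hessian is diagonal: diag(f_pp, f_qq). Second derivatives: f_pp(-1)=48, f_pp(0)=-36, f_pp(3)=144; f_qq(0)=1440, f_qq(2)=-240, f_qq(3)=180, f_qq(4)=-480.
Saddle points occur where the two diagonal entries have opposite signs: (-1, 2), (-1, 4), (0, 0), (0, 3), (3, 2), (3, 4). Count: 6.

6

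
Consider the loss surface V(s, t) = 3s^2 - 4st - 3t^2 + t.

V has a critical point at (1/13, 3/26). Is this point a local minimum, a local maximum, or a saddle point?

saddle point

The Hessian of V is constant: H = [[6, -4], [-4, -6]].
det(H) = 6·(-6) − (-4)² = -52.
Since det(H) < 0, H is indefinite and the critical point is a saddle point.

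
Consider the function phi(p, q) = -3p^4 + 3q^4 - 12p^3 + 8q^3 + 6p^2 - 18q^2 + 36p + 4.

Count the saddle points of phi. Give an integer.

phi separates as a function of p plus a function of q, so ∇phi=0 decouples.
∂phi/∂p = -12(p - 1)(p + 1)(p + 3) = 0 at p ∈ {-3, -1, 1}; ∂phi/∂q = 12q(q - 1)(q + 3) = 0 at q ∈ {-3, 0, 1}.
The Hessian is diagonal: diag(phi_pp, phi_qq). Second derivatives: phi_pp(-3)=-96, phi_pp(-1)=48, phi_pp(1)=-96; phi_qq(-3)=144, phi_qq(0)=-36, phi_qq(1)=48.
Saddle points occur where the two diagonal entries have opposite signs: (-3, -3), (-3, 1), (-1, 0), (1, -3), (1, 1). Count: 5.

5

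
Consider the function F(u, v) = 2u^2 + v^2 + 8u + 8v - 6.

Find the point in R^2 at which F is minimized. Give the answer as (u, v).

(-2, -4)

F(u,v) separates as P(u) + Q(v) − 6, so its minimum is min P + min Q − 6.
P'(u) = 4u + 8 vanishes at u ∈ {-2}; Q'(v) = 2v + 8 vanishes at v ∈ {-4}.
Local minima of P (where P''>0): P(-2)=-8. Local minima of Q: Q(-4)=-16.
So the global minimum of F is P(-2) + Q(-4) − 6 = -8 − 16 − 6 = -30, attained at (-2, -4).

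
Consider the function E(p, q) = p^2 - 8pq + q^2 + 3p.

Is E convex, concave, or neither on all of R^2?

E is quadratic, so its Hessian is the constant matrix H = [[2, -8], [-8, 2]].
det(H) = -60, tr(H) = 4.
det(H) < 0, so H is indefinite: neither convex nor concave.

neither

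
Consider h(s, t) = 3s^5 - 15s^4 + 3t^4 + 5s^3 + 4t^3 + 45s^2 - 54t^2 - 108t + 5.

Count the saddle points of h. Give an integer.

6

h separates as a function of s plus a function of t, so ∇h=0 decouples.
∂h/∂s = 15s(s - 3)(s - 2)(s + 1) = 0 at s ∈ {-1, 0, 2, 3}; ∂h/∂t = 12(t - 3)(t + 1)(t + 3) = 0 at t ∈ {-3, -1, 3}.
The Hessian is diagonal: diag(h_ss, h_tt). Second derivatives: h_ss(-1)=-180, h_ss(0)=90, h_ss(2)=-90, h_ss(3)=180; h_tt(-3)=144, h_tt(-1)=-96, h_tt(3)=288.
Saddle points occur where the two diagonal entries have opposite signs: (-1, -3), (-1, 3), (0, -1), (2, -3), (2, 3), (3, -1). Count: 6.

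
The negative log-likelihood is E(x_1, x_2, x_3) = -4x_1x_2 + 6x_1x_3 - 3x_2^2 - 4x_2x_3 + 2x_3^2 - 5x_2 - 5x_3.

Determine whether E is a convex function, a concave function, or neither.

neither

E is quadratic, so its Hessian is the constant matrix H = [[0, -4, 6], [-4, -6, -4], [6, -4, 4]].
Leading principal minors: 0, -16, 344.
Neither pattern holds ⇒ H is indefinite ⇒ neither convex nor concave.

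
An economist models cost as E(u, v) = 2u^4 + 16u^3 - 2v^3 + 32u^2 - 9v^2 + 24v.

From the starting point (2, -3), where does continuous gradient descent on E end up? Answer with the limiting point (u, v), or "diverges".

(0, -4)

E is separable, so gradient descent decouples: u follows -∂E/∂u, v follows -∂E/∂v.
∂E/∂u = 8u(u + 2)(u + 4); at u=2 this is 384, so u decreases.
∂E/∂v = -6(v - 1)(v + 4); at v=-3 this is 24, so v decreases.
u converges to its nearest critical value 0 (a local min of the u-part); v converges to -4. The iterate converges to (0, -4).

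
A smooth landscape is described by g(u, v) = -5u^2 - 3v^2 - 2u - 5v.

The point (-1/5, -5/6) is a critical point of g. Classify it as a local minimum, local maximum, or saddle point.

local maximum

The Hessian of g is constant: H = [[-10, 0], [0, -6]].
det(H) = (-10)·(-6) − 0² = 60.
det(H) > 0 and tr(H) = -16 < 0, so H is negative definite and the point is a local maximum.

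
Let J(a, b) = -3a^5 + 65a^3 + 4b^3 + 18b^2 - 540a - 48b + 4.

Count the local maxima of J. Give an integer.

2

J separates as a function of a plus a function of b, so ∇J=0 decouples.
∂J/∂a = -15(a - 3)(a - 2)(a + 2)(a + 3) = 0 at a ∈ {-3, -2, 2, 3}; ∂J/∂b = 12(b - 1)(b + 4) = 0 at b ∈ {-4, 1}.
The Hessian is diagonal: diag(J_aa, J_bb). Second derivatives: J_aa(-3)=450, J_aa(-2)=-300, J_aa(2)=300, J_aa(3)=-450; J_bb(-4)=-60, J_bb(1)=60.
Local maxima occur where both diagonal entries negative: (-2, -4), (3, -4). Count: 2.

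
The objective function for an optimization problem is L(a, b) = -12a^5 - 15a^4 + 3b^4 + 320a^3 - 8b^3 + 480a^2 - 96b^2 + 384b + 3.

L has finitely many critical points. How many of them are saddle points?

L separates as a function of a plus a function of b, so ∇L=0 decouples.
∂L/∂a = -60a(a - 4)(a + 1)(a + 4) = 0 at a ∈ {-4, -1, 0, 4}; ∂L/∂b = 12(b - 4)(b - 2)(b + 4) = 0 at b ∈ {-4, 2, 4}.
The Hessian is diagonal: diag(L_aa, L_bb). Second derivatives: L_aa(-4)=5760, L_aa(-1)=-900, L_aa(0)=960, L_aa(4)=-9600; L_bb(-4)=576, L_bb(2)=-144, L_bb(4)=192.
Saddle points occur where the two diagonal entries have opposite signs: (-4, 2), (-1, -4), (-1, 4), (0, 2), (4, -4), (4, 4). Count: 6.

6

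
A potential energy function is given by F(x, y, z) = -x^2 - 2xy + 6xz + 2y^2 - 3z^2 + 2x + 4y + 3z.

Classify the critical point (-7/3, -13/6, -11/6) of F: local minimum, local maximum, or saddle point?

saddle point

The Hessian is constant: H = [[-2, -2, 6], [-2, 4, 0], [6, 0, -6]].
Leading principal minors: Δ₁ = -2, Δ₂ = -12, Δ₃ = -72.
The minors fit neither the all-positive nor the alternating-sign pattern, so H is indefinite: a saddle point.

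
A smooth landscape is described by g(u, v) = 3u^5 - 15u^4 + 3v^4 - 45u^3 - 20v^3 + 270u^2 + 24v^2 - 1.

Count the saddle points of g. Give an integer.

g separates as a function of u plus a function of v, so ∇g=0 decouples.
∂g/∂u = 15u(u - 4)(u - 3)(u + 3) = 0 at u ∈ {-3, 0, 3, 4}; ∂g/∂v = 12v(v - 4)(v - 1) = 0 at v ∈ {0, 1, 4}.
The Hessian is diagonal: diag(g_uu, g_vv). Second derivatives: g_uu(-3)=-1890, g_uu(0)=540, g_uu(3)=-270, g_uu(4)=420; g_vv(0)=48, g_vv(1)=-36, g_vv(4)=144.
Saddle points occur where the two diagonal entries have opposite signs: (-3, 0), (-3, 4), (0, 1), (3, 0), (3, 4), (4, 1). Count: 6.

6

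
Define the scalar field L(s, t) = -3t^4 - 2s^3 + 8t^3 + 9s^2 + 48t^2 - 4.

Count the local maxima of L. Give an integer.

L separates as a function of s plus a function of t, so ∇L=0 decouples.
∂L/∂s = -6s(s - 3) = 0 at s ∈ {0, 3}; ∂L/∂t = -12t(t - 4)(t + 2) = 0 at t ∈ {-2, 0, 4}.
The Hessian is diagonal: diag(L_ss, L_tt). Second derivatives: L_ss(0)=18, L_ss(3)=-18; L_tt(-2)=-144, L_tt(0)=96, L_tt(4)=-288.
Local maxima occur where both diagonal entries negative: (3, -2), (3, 4). Count: 2.

2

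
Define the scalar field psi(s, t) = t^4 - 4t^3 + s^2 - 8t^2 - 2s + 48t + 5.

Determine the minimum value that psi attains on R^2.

psi(s,t) separates as P(s) + Q(t) + 5, so its minimum is min P + min Q + 5.
P'(s) = 2s - 2 vanishes at s ∈ {1}; Q'(t) = 4(t - 3)(t - 2)(t + 2) vanishes at t ∈ {-2, 2, 3}.
Local minima of P (where P''>0): P(1)=-1. Local minima of Q: Q(-2)=-80, Q(3)=45.
So the global minimum of psi is P(1) + Q(-2) + 5 = -1 − 80 + 5 = -76, attained at (1, -2).

-76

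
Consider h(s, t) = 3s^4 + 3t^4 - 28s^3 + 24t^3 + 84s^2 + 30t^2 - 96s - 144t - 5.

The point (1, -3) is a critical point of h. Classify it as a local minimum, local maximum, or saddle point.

saddle point

The mixed partial ∂²h/∂s∂t is 0, so the Hessian at any point is diag(h_ss, h_tt) = diag(12(3s^2 - 14s + 14), 12(3t^2 + 12t + 5)).
At (1, -3): H = diag(36, -48).
The eigenvalues have opposite signs, so H is indefinite: a saddle point.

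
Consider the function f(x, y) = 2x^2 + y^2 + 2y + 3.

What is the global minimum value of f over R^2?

f(x,y) separates as P(x) + Q(y) + 3, so its minimum is min P + min Q + 3.
P'(x) = 4x vanishes at x ∈ {0}; Q'(y) = 2y + 2 vanishes at y ∈ {-1}.
Local minima of P (where P''>0): P(0)=0. Local minima of Q: Q(-1)=-1.
So the global minimum of f is P(0) + Q(-1) + 3 = 0 − 1 + 3 = 2, attained at (0, -1).

2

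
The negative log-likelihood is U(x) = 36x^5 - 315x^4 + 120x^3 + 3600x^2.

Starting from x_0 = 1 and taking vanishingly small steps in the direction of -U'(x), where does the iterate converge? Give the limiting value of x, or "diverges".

U'(x) = 180x(x - 5)(x - 4)(x + 2), so U'(1) = 6480.
Gradient descent moves in the -U' direction, i.e. x is decreasing.
The nearest critical point in that direction is x = 0, where U'' = 7200 > 0 (a local minimum). The iterate converges there.

0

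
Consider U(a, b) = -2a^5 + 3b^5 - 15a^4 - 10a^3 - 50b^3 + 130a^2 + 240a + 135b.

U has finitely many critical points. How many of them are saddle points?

8

U separates as a function of a plus a function of b, so ∇U=0 decouples.
∂U/∂a = -10(a - 2)(a + 1)(a + 3)(a + 4) = 0 at a ∈ {-4, -3, -1, 2}; ∂U/∂b = 15(b - 3)(b - 1)(b + 1)(b + 3) = 0 at b ∈ {-3, -1, 1, 3}.
The Hessian is diagonal: diag(U_aa, U_bb). Second derivatives: U_aa(-4)=180, U_aa(-3)=-100, U_aa(-1)=180, U_aa(2)=-900; U_bb(-3)=-720, U_bb(-1)=240, U_bb(1)=-240, U_bb(3)=720.
Saddle points occur where the two diagonal entries have opposite signs: (-4, -3), (-4, 1), (-3, -1), (-3, 3), (-1, -3), (-1, 1), (2, -1), (2, 3). Count: 8.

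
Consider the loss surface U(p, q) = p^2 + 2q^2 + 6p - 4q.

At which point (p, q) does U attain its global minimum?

(-3, 1)

U(p,q) separates as A(p) + B(q), so its minimum is min A + min B.
A'(p) = 2p + 6 vanishes at p ∈ {-3}; B'(q) = 4q - 4 vanishes at q ∈ {1}.
Local minima of A (where A''>0): A(-3)=-9. Local minima of B: B(1)=-2.
So the global minimum of U is A(-3) + B(1) = -9 − 2 = -11, attained at (-3, 1).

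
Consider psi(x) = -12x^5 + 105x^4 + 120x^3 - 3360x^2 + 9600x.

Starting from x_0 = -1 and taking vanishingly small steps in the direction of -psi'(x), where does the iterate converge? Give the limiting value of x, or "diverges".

psi'(x) = -60(x - 5)(x - 4)(x - 2)(x + 4), so psi'(-1) = 16200.
Gradient descent moves in the -psi' direction, i.e. x is decreasing.
The nearest critical point in that direction is x = -4, where psi'' = 25920 > 0 (a local minimum). The iterate converges there.

-4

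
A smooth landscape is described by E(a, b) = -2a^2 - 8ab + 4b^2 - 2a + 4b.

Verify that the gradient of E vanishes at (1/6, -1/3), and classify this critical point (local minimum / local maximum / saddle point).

∇E = (-4a - 8b - 2, -8a + 8b + 4); substituting (1/6, -1/3) gives ∇E = (0, 0), so (1/6, -1/3) is indeed a critical point.
The Hessian of E is constant: H = [[-4, -8], [-8, 8]].
det(H) = (-4)·8 − (-8)² = -96.
Since det(H) < 0, H is indefinite and the critical point is a saddle point.

saddle point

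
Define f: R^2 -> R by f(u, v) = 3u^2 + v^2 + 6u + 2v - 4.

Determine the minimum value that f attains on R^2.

f(u,v) separates as P(u) + Q(v) − 4, so its minimum is min P + min Q − 4.
P'(u) = 6u + 6 vanishes at u ∈ {-1}; Q'(v) = 2v + 2 vanishes at v ∈ {-1}.
Local minima of P (where P''>0): P(-1)=-3. Local minima of Q: Q(-1)=-1.
So the global minimum of f is P(-1) + Q(-1) − 4 = -3 − 1 − 4 = -8, attained at (-1, -1).

-8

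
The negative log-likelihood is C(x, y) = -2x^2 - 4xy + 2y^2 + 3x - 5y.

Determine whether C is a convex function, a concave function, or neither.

C is quadratic, so its Hessian is the constant matrix H = [[-4, -4], [-4, 4]].
det(H) = -32, tr(H) = 0.
det(H) < 0, so H is indefinite: neither convex nor concave.

neither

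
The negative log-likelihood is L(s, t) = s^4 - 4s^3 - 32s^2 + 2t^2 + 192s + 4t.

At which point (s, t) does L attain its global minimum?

(-4, -1)

L(s,t) separates as P(s) + Q(t), so its minimum is min P + min Q.
P'(s) = 4(s - 4)(s - 3)(s + 4) vanishes at s ∈ {-4, 3, 4}; Q'(t) = 4(t + 1) vanishes at t ∈ {-1}.
Local minima of P (where P''>0): P(-4)=-768, P(4)=256. Local minima of Q: Q(-1)=-2.
So the global minimum of L is P(-4) + Q(-1) = -768 − 2 = -770, attained at (-4, -1).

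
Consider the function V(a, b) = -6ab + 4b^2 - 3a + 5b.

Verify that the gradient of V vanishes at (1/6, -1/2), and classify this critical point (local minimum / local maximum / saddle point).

∇V = (-6b - 3, -6a + 8b + 5); substituting (1/6, -1/2) gives ∇V = (0, 0), so (1/6, -1/2) is indeed a critical point.
The Hessian of V is constant: H = [[0, -6], [-6, 8]].
det(H) = 0·8 − (-6)² = -36.
Since det(H) < 0, H is indefinite and the critical point is a saddle point.

saddle point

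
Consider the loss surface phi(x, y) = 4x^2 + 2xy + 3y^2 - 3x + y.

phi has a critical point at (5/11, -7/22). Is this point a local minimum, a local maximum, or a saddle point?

local minimum

The Hessian of phi is constant: H = [[8, 2], [2, 6]].
det(H) = 8·6 − 2² = 44.
det(H) > 0 and tr(H) = 14 > 0, so H is positive definite and the point is a local minimum.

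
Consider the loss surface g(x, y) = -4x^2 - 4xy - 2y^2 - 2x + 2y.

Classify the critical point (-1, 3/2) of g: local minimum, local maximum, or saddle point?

The Hessian of g is constant: H = [[-8, -4], [-4, -4]].
det(H) = (-8)·(-4) − (-4)² = 16.
det(H) > 0 and tr(H) = -12 < 0, so H is negative definite and the point is a local maximum.

local maximum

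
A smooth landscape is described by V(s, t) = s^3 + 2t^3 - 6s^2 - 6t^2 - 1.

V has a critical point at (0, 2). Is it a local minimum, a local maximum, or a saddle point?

The mixed partial ∂²V/∂s∂t is 0, so the Hessian at any point is diag(V_ss, V_tt) = diag(6(s - 2), 12(t - 1)).
At (0, 2): H = diag(-12, 12).
The eigenvalues have opposite signs, so H is indefinite: a saddle point.

saddle point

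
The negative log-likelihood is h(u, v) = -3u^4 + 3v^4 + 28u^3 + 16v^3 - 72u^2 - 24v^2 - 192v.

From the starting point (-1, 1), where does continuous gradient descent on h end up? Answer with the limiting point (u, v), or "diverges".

h is separable, so gradient descent decouples: u follows -∂h/∂u, v follows -∂h/∂v.
∂h/∂u = -12u(u - 4)(u - 3); at u=-1 this is 240, so u decreases.
∂h/∂v = 12(v - 2)(v + 2)(v + 4); at v=1 this is -180, so v increases.
The u-coordinate has no critical point in that direction and runs off to infinity.

diverges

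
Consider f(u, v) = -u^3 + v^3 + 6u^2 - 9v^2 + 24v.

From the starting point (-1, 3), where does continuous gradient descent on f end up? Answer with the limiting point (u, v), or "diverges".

(0, 4)

f is separable, so gradient descent decouples: u follows -∂f/∂u, v follows -∂f/∂v.
∂f/∂u = -3u(u - 4); at u=-1 this is -15, so u increases.
∂f/∂v = 3(v - 4)(v - 2); at v=3 this is -3, so v increases.
u converges to its nearest critical value 0 (a local min of the u-part); v converges to 4. The iterate converges to (0, 4).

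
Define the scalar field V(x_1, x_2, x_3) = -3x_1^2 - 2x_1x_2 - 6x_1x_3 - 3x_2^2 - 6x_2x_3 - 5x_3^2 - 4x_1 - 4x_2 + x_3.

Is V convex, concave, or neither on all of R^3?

V is quadratic, so its Hessian is the constant matrix H = [[-6, -2, -6], [-2, -6, -6], [-6, -6, -10]].
Leading principal minors: -6, 32, -32.
Signs alternate −, +, − ⇒ H ≺ 0 ⇒ concave.

concave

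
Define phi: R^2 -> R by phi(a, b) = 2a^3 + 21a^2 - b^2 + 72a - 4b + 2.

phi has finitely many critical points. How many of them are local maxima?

phi separates as a function of a plus a function of b, so ∇phi=0 decouples.
∂phi/∂a = 6(a + 3)(a + 4) = 0 at a ∈ {-4, -3}; ∂phi/∂b = -2(b + 2) = 0 at b ∈ {-2}.
The Hessian is diagonal: diag(phi_aa, phi_bb). Second derivatives: phi_aa(-4)=-6, phi_aa(-3)=6; phi_bb(-2)=-2.
Local maxima occur where both diagonal entries negative: (-4, -2). Count: 1.

1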